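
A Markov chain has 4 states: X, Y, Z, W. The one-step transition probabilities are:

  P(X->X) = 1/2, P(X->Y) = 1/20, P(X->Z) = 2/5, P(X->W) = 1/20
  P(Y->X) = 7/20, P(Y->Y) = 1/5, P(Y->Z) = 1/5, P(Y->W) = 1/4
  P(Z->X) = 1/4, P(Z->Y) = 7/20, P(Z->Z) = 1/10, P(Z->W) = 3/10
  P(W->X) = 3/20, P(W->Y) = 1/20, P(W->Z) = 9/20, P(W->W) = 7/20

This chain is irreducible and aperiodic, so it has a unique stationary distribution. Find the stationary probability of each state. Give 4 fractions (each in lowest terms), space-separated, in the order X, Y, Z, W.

The stationary distribution satisfies pi = pi * P, i.e.:
  pi_X = 1/2*pi_X + 7/20*pi_Y + 1/4*pi_Z + 3/20*pi_W
  pi_Y = 1/20*pi_X + 1/5*pi_Y + 7/20*pi_Z + 1/20*pi_W
  pi_Z = 2/5*pi_X + 1/5*pi_Y + 1/10*pi_Z + 9/20*pi_W
  pi_W = 1/20*pi_X + 1/4*pi_Y + 3/10*pi_Z + 7/20*pi_W
with normalization: pi_X + pi_Y + pi_Z + pi_W = 1.

Using the first 3 balance equations plus normalization, the linear system A*pi = b is:
  [-1/2, 7/20, 1/4, 3/20] . pi = 0
  [1/20, -4/5, 7/20, 1/20] . pi = 0
  [2/5, 1/5, -9/10, 9/20] . pi = 0
  [1, 1, 1, 1] . pi = 1

Solving yields:
  pi_X = 2087/6415
  pi_Y = 1037/6415
  pi_Z = 1869/6415
  pi_W = 1422/6415

Verification (pi * P):
  2087/6415*1/2 + 1037/6415*7/20 + 1869/6415*1/4 + 1422/6415*3/20 = 2087/6415 = pi_X  (ok)
  2087/6415*1/20 + 1037/6415*1/5 + 1869/6415*7/20 + 1422/6415*1/20 = 1037/6415 = pi_Y  (ok)
  2087/6415*2/5 + 1037/6415*1/5 + 1869/6415*1/10 + 1422/6415*9/20 = 1869/6415 = pi_Z  (ok)
  2087/6415*1/20 + 1037/6415*1/4 + 1869/6415*3/10 + 1422/6415*7/20 = 1422/6415 = pi_W  (ok)

Answer: 2087/6415 1037/6415 1869/6415 1422/6415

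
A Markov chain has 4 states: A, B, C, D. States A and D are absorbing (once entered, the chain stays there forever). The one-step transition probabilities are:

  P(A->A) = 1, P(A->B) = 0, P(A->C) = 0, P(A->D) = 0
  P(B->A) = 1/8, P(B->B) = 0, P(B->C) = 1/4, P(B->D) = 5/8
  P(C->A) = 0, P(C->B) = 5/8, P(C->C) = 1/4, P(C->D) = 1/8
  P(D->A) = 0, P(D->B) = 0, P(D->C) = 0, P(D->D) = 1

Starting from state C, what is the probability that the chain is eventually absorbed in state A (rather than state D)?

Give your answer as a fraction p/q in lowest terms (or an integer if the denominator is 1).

Let a_i = P(absorbed in A | start in state i).
Boundary conditions: a_A = 1, a_D = 0.
For each transient state i, a_i = sum_j P(i->j) * a_j:
  a_B = 1/8*a_A + 0*a_B + 1/4*a_C + 5/8*a_D
  a_C = 0*a_A + 5/8*a_B + 1/4*a_C + 1/8*a_D

Substituting a_A = 1 and a_D = 0, rearrange to (I - Q) a = r where r[i] = P(i -> A):
  [1, -1/4] . (a_B, a_C) = 1/8
  [-5/8, 3/4] . (a_B, a_C) = 0

Solving yields:
  a_B = 3/19
  a_C = 5/38

Starting state is C, so the absorption probability is a_C = 5/38.

Answer: 5/38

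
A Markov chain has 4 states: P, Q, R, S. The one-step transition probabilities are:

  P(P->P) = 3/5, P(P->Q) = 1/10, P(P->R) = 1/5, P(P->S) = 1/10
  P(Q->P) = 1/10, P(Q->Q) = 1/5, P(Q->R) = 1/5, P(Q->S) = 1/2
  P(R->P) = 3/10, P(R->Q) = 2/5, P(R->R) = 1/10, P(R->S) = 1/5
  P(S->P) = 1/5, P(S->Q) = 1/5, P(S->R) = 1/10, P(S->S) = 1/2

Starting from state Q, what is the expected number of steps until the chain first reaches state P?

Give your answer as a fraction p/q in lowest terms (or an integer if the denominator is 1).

Answer: 535/93

Derivation:
Let h_i = expected steps to first reach P from state i.
Boundary: h_P = 0.
First-step equations for the other states:
  h_Q = 1 + 1/10*h_P + 1/5*h_Q + 1/5*h_R + 1/2*h_S
  h_R = 1 + 3/10*h_P + 2/5*h_Q + 1/10*h_R + 1/5*h_S
  h_S = 1 + 1/5*h_P + 1/5*h_Q + 1/10*h_R + 1/2*h_S

Substituting h_P = 0 and rearranging gives the linear system (I - Q) h = 1:
  [4/5, -1/5, -1/2] . (h_Q, h_R, h_S) = 1
  [-2/5, 9/10, -1/5] . (h_Q, h_R, h_S) = 1
  [-1/5, -1/10, 1/2] . (h_Q, h_R, h_S) = 1

Solving yields:
  h_Q = 535/93
  h_R = 150/31
  h_S = 490/93

Starting state is Q, so the expected hitting time is h_Q = 535/93.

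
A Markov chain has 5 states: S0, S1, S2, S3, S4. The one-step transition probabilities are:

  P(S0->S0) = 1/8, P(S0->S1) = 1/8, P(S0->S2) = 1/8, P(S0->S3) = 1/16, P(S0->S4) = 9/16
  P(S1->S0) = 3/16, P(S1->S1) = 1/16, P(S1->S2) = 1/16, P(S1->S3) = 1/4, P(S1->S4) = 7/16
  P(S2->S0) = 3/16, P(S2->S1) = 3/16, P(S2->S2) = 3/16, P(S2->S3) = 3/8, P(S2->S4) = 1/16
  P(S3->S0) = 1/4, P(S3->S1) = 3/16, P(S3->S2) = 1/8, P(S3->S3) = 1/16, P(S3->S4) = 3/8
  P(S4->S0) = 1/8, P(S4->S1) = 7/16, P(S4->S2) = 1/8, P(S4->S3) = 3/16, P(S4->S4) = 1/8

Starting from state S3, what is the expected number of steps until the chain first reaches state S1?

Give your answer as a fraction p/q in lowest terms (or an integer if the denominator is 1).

Answer: 43920/10963

Derivation:
Let h_i = expected steps to first reach S1 from state i.
Boundary: h_S1 = 0.
First-step equations for the other states:
  h_S0 = 1 + 1/8*h_S0 + 1/8*h_S1 + 1/8*h_S2 + 1/16*h_S3 + 9/16*h_S4
  h_S2 = 1 + 3/16*h_S0 + 3/16*h_S1 + 3/16*h_S2 + 3/8*h_S3 + 1/16*h_S4
  h_S3 = 1 + 1/4*h_S0 + 3/16*h_S1 + 1/8*h_S2 + 1/16*h_S3 + 3/8*h_S4
  h_S4 = 1 + 1/8*h_S0 + 7/16*h_S1 + 1/8*h_S2 + 3/16*h_S3 + 1/8*h_S4

Substituting h_S1 = 0 and rearranging gives the linear system (I - Q) h = 1:
  [7/8, -1/8, -1/16, -9/16] . (h_S0, h_S2, h_S3, h_S4) = 1
  [-3/16, 13/16, -3/8, -1/16] . (h_S0, h_S2, h_S3, h_S4) = 1
  [-1/4, -1/8, 15/16, -3/8] . (h_S0, h_S2, h_S3, h_S4) = 1
  [-1/8, -1/8, -3/16, 7/8] . (h_S0, h_S2, h_S3, h_S4) = 1

Solving yields:
  h_S0 = 44880/10963
  h_S2 = 2464/577
  h_S3 = 43920/10963
  h_S4 = 35040/10963

Starting state is S3, so the expected hitting time is h_S3 = 43920/10963.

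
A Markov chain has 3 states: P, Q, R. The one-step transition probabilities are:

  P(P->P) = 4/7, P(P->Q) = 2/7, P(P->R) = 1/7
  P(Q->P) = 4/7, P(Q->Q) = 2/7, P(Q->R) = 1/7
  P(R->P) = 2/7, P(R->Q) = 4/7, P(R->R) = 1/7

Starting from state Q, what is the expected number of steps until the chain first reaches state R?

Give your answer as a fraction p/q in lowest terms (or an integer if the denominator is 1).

Answer: 7

Derivation:
Let h_i = expected steps to first reach R from state i.
Boundary: h_R = 0.
First-step equations for the other states:
  h_P = 1 + 4/7*h_P + 2/7*h_Q + 1/7*h_R
  h_Q = 1 + 4/7*h_P + 2/7*h_Q + 1/7*h_R

Substituting h_R = 0 and rearranging gives the linear system (I - Q) h = 1:
  [3/7, -2/7] . (h_P, h_Q) = 1
  [-4/7, 5/7] . (h_P, h_Q) = 1

Solving yields:
  h_P = 7
  h_Q = 7

Starting state is Q, so the expected hitting time is h_Q = 7.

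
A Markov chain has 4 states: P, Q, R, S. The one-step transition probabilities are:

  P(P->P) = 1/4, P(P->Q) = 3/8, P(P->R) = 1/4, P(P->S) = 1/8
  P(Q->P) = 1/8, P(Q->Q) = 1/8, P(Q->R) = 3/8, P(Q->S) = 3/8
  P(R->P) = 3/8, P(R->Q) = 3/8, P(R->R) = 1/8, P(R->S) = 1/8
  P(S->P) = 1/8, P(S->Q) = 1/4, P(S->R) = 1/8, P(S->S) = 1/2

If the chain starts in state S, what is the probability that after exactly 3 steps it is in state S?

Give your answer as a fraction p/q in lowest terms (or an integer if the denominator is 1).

Answer: 21/64

Derivation:
Computing P^3 by repeated multiplication:
P^1 =
  P: [1/4, 3/8, 1/4, 1/8]
  Q: [1/8, 1/8, 3/8, 3/8]
  R: [3/8, 3/8, 1/8, 1/8]
  S: [1/8, 1/4, 1/8, 1/2]
P^2 =
  P: [7/32, 17/64, 1/4, 17/64]
  Q: [15/64, 19/64, 11/64, 19/64]
  R: [13/64, 17/64, 17/64, 17/64]
  S: [11/64, 1/4, 13/64, 3/8]
P^3 =
  P: [55/256, 141/512, 7/32, 149/512]
  Q: [101/512, 135/512, 117/512, 159/512]
  R: [111/512, 141/512, 111/512, 149/512]
  S: [101/512, 17/64, 107/512, 21/64]

(P^3)[S -> S] = 21/64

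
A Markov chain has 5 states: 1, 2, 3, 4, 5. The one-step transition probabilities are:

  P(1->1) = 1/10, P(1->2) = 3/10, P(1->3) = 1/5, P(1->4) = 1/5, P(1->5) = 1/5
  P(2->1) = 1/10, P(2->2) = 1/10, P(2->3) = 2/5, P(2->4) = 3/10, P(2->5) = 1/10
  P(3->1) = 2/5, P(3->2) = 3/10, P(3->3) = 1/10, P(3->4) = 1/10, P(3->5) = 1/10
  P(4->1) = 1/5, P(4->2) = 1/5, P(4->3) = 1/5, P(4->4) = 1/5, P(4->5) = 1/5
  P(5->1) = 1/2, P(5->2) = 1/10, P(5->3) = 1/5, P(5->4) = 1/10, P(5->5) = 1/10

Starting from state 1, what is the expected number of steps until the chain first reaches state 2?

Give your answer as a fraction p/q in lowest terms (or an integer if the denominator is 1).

Let h_i = expected steps to first reach 2 from state i.
Boundary: h_2 = 0.
First-step equations for the other states:
  h_1 = 1 + 1/10*h_1 + 3/10*h_2 + 1/5*h_3 + 1/5*h_4 + 1/5*h_5
  h_3 = 1 + 2/5*h_1 + 3/10*h_2 + 1/10*h_3 + 1/10*h_4 + 1/10*h_5
  h_4 = 1 + 1/5*h_1 + 1/5*h_2 + 1/5*h_3 + 1/5*h_4 + 1/5*h_5
  h_5 = 1 + 1/2*h_1 + 1/10*h_2 + 1/5*h_3 + 1/10*h_4 + 1/10*h_5

Substituting h_2 = 0 and rearranging gives the linear system (I - Q) h = 1:
  [9/10, -1/5, -1/5, -1/5] . (h_1, h_3, h_4, h_5) = 1
  [-2/5, 9/10, -1/10, -1/10] . (h_1, h_3, h_4, h_5) = 1
  [-1/5, -1/5, 4/5, -1/5] . (h_1, h_3, h_4, h_5) = 1
  [-1/2, -1/5, -1/10, 9/10] . (h_1, h_3, h_4, h_5) = 1

Solving yields:
  h_1 = 1210/303
  h_3 = 1180/303
  h_4 = 1331/303
  h_5 = 473/101

Starting state is 1, so the expected hitting time is h_1 = 1210/303.

Answer: 1210/303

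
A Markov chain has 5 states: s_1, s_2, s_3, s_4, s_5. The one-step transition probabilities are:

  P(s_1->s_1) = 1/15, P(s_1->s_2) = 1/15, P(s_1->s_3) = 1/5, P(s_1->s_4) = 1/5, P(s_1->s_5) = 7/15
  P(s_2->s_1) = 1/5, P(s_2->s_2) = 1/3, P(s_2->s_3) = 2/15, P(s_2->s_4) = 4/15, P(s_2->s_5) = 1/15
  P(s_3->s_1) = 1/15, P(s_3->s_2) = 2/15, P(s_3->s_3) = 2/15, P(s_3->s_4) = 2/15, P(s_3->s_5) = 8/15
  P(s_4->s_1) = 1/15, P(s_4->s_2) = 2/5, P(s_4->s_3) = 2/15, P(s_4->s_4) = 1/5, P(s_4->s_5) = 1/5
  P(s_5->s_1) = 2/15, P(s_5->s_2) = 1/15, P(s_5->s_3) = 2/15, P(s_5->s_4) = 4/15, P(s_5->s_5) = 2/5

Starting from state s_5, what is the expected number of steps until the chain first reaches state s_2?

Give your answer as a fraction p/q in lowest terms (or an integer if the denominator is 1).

Answer: 57585/8717

Derivation:
Let h_i = expected steps to first reach s_2 from state i.
Boundary: h_s_2 = 0.
First-step equations for the other states:
  h_s_1 = 1 + 1/15*h_s_1 + 1/15*h_s_2 + 1/5*h_s_3 + 1/5*h_s_4 + 7/15*h_s_5
  h_s_3 = 1 + 1/15*h_s_1 + 2/15*h_s_2 + 2/15*h_s_3 + 2/15*h_s_4 + 8/15*h_s_5
  h_s_4 = 1 + 1/15*h_s_1 + 2/5*h_s_2 + 2/15*h_s_3 + 1/5*h_s_4 + 1/5*h_s_5
  h_s_5 = 1 + 2/15*h_s_1 + 1/15*h_s_2 + 2/15*h_s_3 + 4/15*h_s_4 + 2/5*h_s_5

Substituting h_s_2 = 0 and rearranging gives the linear system (I - Q) h = 1:
  [14/15, -1/5, -1/5, -7/15] . (h_s_1, h_s_3, h_s_4, h_s_5) = 1
  [-1/15, 13/15, -2/15, -8/15] . (h_s_1, h_s_3, h_s_4, h_s_5) = 1
  [-1/15, -2/15, 4/5, -1/5] . (h_s_1, h_s_3, h_s_4, h_s_5) = 1
  [-2/15, -2/15, -4/15, 3/5] . (h_s_1, h_s_3, h_s_4, h_s_5) = 1

Solving yields:
  h_s_1 = 58620/8717
  h_s_3 = 56085/8717
  h_s_4 = 39525/8717
  h_s_5 = 57585/8717

Starting state is s_5, so the expected hitting time is h_s_5 = 57585/8717.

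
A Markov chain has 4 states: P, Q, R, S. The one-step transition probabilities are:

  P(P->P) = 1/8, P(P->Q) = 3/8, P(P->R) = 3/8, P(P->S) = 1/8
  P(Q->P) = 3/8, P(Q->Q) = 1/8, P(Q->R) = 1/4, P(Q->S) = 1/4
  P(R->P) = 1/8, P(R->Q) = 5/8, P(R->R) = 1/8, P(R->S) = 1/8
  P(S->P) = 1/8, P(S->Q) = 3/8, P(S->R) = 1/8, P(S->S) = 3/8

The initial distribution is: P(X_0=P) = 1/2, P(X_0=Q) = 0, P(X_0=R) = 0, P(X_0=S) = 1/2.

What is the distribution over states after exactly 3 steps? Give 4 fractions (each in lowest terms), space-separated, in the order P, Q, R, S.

Propagating the distribution step by step (d_{t+1} = d_t * P):
d_0 = (P=1/2, Q=0, R=0, S=1/2)
  d_1[P] = 1/2*1/8 + 0*3/8 + 0*1/8 + 1/2*1/8 = 1/8
  d_1[Q] = 1/2*3/8 + 0*1/8 + 0*5/8 + 1/2*3/8 = 3/8
  d_1[R] = 1/2*3/8 + 0*1/4 + 0*1/8 + 1/2*1/8 = 1/4
  d_1[S] = 1/2*1/8 + 0*1/4 + 0*1/8 + 1/2*3/8 = 1/4
d_1 = (P=1/8, Q=3/8, R=1/4, S=1/4)
  d_2[P] = 1/8*1/8 + 3/8*3/8 + 1/4*1/8 + 1/4*1/8 = 7/32
  d_2[Q] = 1/8*3/8 + 3/8*1/8 + 1/4*5/8 + 1/4*3/8 = 11/32
  d_2[R] = 1/8*3/8 + 3/8*1/4 + 1/4*1/8 + 1/4*1/8 = 13/64
  d_2[S] = 1/8*1/8 + 3/8*1/4 + 1/4*1/8 + 1/4*3/8 = 15/64
d_2 = (P=7/32, Q=11/32, R=13/64, S=15/64)
  d_3[P] = 7/32*1/8 + 11/32*3/8 + 13/64*1/8 + 15/64*1/8 = 27/128
  d_3[Q] = 7/32*3/8 + 11/32*1/8 + 13/64*5/8 + 15/64*3/8 = 87/256
  d_3[R] = 7/32*3/8 + 11/32*1/4 + 13/64*1/8 + 15/64*1/8 = 57/256
  d_3[S] = 7/32*1/8 + 11/32*1/4 + 13/64*1/8 + 15/64*3/8 = 29/128
d_3 = (P=27/128, Q=87/256, R=57/256, S=29/128)

Answer: 27/128 87/256 57/256 29/128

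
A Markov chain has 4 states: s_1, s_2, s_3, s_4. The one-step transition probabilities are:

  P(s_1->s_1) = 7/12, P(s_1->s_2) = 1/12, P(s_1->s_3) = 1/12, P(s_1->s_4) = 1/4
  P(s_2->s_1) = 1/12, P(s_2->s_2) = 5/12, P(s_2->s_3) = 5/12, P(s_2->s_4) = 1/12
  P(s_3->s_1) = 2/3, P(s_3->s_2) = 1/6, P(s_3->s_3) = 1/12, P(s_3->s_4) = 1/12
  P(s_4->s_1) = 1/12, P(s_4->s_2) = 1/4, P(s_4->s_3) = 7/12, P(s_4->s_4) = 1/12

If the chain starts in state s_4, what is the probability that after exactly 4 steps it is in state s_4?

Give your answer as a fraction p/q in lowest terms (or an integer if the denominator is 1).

Answer: 5/32

Derivation:
Computing P^4 by repeated multiplication:
P^1 =
  s_1: [7/12, 1/12, 1/12, 1/4]
  s_2: [1/12, 5/12, 5/12, 1/12]
  s_3: [2/3, 1/6, 1/12, 1/12]
  s_4: [1/12, 1/4, 7/12, 1/12]
P^2 =
  s_1: [61/144, 23/144, 17/72, 13/72]
  s_2: [53/144, 13/48, 19/72, 7/72]
  s_3: [67/144, 23/144, 13/72, 7/36]
  s_4: [67/144, 11/48, 5/24, 7/72]
P^3 =
  s_1: [187/432, 161/864, 49/216, 133/864]
  s_2: [91/216, 61/288, 2/9, 125/864]
  s_3: [91/216, 53/288, 101/432, 139/864]
  s_4: [7/16, 167/864, 5/24, 139/864]
P^4 =
  s_1: [35/81, 985/5184, 1153/5184, 403/2592]
  s_2: [61/144, 1019/5184, 391/1728, 199/1296]
  s_3: [2231/5184, 55/288, 389/1728, 199/1296]
  s_4: [61/144, 995/5184, 1183/5184, 5/32]

(P^4)[s_4 -> s_4] = 5/32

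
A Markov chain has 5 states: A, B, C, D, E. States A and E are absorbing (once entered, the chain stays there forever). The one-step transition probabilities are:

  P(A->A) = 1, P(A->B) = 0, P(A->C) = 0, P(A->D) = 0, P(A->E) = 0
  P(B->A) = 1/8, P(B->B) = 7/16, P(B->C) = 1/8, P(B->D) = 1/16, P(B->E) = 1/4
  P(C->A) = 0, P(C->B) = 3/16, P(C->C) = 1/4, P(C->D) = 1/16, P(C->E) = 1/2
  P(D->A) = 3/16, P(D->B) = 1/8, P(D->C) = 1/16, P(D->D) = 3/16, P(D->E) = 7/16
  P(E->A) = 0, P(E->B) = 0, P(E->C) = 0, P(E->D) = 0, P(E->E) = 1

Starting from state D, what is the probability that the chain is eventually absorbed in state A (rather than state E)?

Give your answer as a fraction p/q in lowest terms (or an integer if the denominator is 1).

Let a_i = P(absorbed in A | start in state i).
Boundary conditions: a_A = 1, a_E = 0.
For each transient state i, a_i = sum_j P(i->j) * a_j:
  a_B = 1/8*a_A + 7/16*a_B + 1/8*a_C + 1/16*a_D + 1/4*a_E
  a_C = 0*a_A + 3/16*a_B + 1/4*a_C + 1/16*a_D + 1/2*a_E
  a_D = 3/16*a_A + 1/8*a_B + 1/16*a_C + 3/16*a_D + 7/16*a_E

Substituting a_A = 1 and a_E = 0, rearrange to (I - Q) a = r where r[i] = P(i -> A):
  [9/16, -1/8, -1/16] . (a_B, a_C, a_D) = 1/8
  [-3/16, 3/4, -1/16] . (a_B, a_C, a_D) = 0
  [-1/8, -1/16, 13/16] . (a_B, a_C, a_D) = 3/16

Solving yields:
  a_B = 176/643
  a_C = 59/643
  a_D = 180/643

Starting state is D, so the absorption probability is a_D = 180/643.

Answer: 180/643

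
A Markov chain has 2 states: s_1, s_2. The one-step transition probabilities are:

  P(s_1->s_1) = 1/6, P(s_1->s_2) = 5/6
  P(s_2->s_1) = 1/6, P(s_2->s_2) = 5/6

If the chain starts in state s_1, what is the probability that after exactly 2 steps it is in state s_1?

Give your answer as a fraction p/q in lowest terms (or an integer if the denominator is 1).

Answer: 1/6

Derivation:
Computing P^2 by repeated multiplication:
P^1 =
  s_1: [1/6, 5/6]
  s_2: [1/6, 5/6]
P^2 =
  s_1: [1/6, 5/6]
  s_2: [1/6, 5/6]

(P^2)[s_1 -> s_1] = 1/6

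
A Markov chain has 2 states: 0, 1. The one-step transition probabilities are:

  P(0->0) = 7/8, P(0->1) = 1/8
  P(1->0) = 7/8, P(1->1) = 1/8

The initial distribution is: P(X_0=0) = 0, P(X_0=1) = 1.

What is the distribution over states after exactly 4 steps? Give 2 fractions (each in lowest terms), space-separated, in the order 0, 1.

Propagating the distribution step by step (d_{t+1} = d_t * P):
d_0 = (0=0, 1=1)
  d_1[0] = 0*7/8 + 1*7/8 = 7/8
  d_1[1] = 0*1/8 + 1*1/8 = 1/8
d_1 = (0=7/8, 1=1/8)
  d_2[0] = 7/8*7/8 + 1/8*7/8 = 7/8
  d_2[1] = 7/8*1/8 + 1/8*1/8 = 1/8
d_2 = (0=7/8, 1=1/8)
  d_3[0] = 7/8*7/8 + 1/8*7/8 = 7/8
  d_3[1] = 7/8*1/8 + 1/8*1/8 = 1/8
d_3 = (0=7/8, 1=1/8)
  d_4[0] = 7/8*7/8 + 1/8*7/8 = 7/8
  d_4[1] = 7/8*1/8 + 1/8*1/8 = 1/8
d_4 = (0=7/8, 1=1/8)

Answer: 7/8 1/8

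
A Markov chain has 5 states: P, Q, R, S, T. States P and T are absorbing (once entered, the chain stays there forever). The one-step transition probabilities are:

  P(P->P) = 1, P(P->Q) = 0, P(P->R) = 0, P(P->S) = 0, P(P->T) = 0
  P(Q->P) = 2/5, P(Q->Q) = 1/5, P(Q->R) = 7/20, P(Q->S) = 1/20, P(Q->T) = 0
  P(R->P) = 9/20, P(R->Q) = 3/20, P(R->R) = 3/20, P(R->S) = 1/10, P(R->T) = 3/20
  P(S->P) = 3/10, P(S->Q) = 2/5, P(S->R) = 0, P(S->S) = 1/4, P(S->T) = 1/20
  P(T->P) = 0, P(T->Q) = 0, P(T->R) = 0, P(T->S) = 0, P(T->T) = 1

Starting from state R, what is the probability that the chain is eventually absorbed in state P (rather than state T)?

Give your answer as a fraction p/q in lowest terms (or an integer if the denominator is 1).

Answer: 2786/3517

Derivation:
Let a_i = P(absorbed in P | start in state i).
Boundary conditions: a_P = 1, a_T = 0.
For each transient state i, a_i = sum_j P(i->j) * a_j:
  a_Q = 2/5*a_P + 1/5*a_Q + 7/20*a_R + 1/20*a_S + 0*a_T
  a_R = 9/20*a_P + 3/20*a_Q + 3/20*a_R + 1/10*a_S + 3/20*a_T
  a_S = 3/10*a_P + 2/5*a_Q + 0*a_R + 1/4*a_S + 1/20*a_T

Substituting a_P = 1 and a_T = 0, rearrange to (I - Q) a = r where r[i] = P(i -> P):
  [4/5, -7/20, -1/20] . (a_Q, a_R, a_S) = 2/5
  [-3/20, 17/20, -1/10] . (a_Q, a_R, a_S) = 9/20
  [-2/5, 0, 3/4] . (a_Q, a_R, a_S) = 3/10

Solving yields:
  a_Q = 3171/3517
  a_R = 2786/3517
  a_S = 3098/3517

Starting state is R, so the absorption probability is a_R = 2786/3517.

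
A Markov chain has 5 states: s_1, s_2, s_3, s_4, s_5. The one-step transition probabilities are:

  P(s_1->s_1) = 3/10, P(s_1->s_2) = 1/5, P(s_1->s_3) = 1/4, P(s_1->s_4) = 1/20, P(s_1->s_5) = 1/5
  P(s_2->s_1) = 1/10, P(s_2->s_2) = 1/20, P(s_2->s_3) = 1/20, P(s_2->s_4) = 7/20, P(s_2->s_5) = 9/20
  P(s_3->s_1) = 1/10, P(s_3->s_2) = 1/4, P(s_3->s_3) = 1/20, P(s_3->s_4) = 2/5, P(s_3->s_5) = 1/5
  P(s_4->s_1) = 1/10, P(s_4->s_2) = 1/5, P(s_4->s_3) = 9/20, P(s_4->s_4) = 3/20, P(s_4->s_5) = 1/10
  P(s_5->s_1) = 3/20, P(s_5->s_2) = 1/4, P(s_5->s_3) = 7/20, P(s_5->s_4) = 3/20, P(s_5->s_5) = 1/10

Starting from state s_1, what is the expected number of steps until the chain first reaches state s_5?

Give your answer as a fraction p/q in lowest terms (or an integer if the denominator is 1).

Let h_i = expected steps to first reach s_5 from state i.
Boundary: h_s_5 = 0.
First-step equations for the other states:
  h_s_1 = 1 + 3/10*h_s_1 + 1/5*h_s_2 + 1/4*h_s_3 + 1/20*h_s_4 + 1/5*h_s_5
  h_s_2 = 1 + 1/10*h_s_1 + 1/20*h_s_2 + 1/20*h_s_3 + 7/20*h_s_4 + 9/20*h_s_5
  h_s_3 = 1 + 1/10*h_s_1 + 1/4*h_s_2 + 1/20*h_s_3 + 2/5*h_s_4 + 1/5*h_s_5
  h_s_4 = 1 + 1/10*h_s_1 + 1/5*h_s_2 + 9/20*h_s_3 + 3/20*h_s_4 + 1/10*h_s_5

Substituting h_s_5 = 0 and rearranging gives the linear system (I - Q) h = 1:
  [7/10, -1/5, -1/4, -1/20] . (h_s_1, h_s_2, h_s_3, h_s_4) = 1
  [-1/10, 19/20, -1/20, -7/20] . (h_s_1, h_s_2, h_s_3, h_s_4) = 1
  [-1/10, -1/4, 19/20, -2/5] . (h_s_1, h_s_2, h_s_3, h_s_4) = 1
  [-1/10, -1/5, -9/20, 17/20] . (h_s_1, h_s_2, h_s_3, h_s_4) = 1

Solving yields:
  h_s_1 = 934/211
  h_s_2 = 3776/1055
  h_s_3 = 4792/1055
  h_s_4 = 5216/1055

Starting state is s_1, so the expected hitting time is h_s_1 = 934/211.

Answer: 934/211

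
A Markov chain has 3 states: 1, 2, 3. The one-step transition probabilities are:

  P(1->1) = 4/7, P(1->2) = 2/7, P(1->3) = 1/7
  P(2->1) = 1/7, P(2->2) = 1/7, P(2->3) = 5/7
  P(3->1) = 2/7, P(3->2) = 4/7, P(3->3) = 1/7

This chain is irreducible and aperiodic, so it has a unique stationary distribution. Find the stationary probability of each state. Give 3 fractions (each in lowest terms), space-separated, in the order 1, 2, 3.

The stationary distribution satisfies pi = pi * P, i.e.:
  pi_1 = 4/7*pi_1 + 1/7*pi_2 + 2/7*pi_3
  pi_2 = 2/7*pi_1 + 1/7*pi_2 + 4/7*pi_3
  pi_3 = 1/7*pi_1 + 5/7*pi_2 + 1/7*pi_3
with normalization: pi_1 + pi_2 + pi_3 = 1.

Using the first 2 balance equations plus normalization, the linear system A*pi = b is:
  [-3/7, 1/7, 2/7] . pi = 0
  [2/7, -6/7, 4/7] . pi = 0
  [1, 1, 1] . pi = 1

Solving yields:
  pi_1 = 1/3
  pi_2 = 1/3
  pi_3 = 1/3

Verification (pi * P):
  1/3*4/7 + 1/3*1/7 + 1/3*2/7 = 1/3 = pi_1  (ok)
  1/3*2/7 + 1/3*1/7 + 1/3*4/7 = 1/3 = pi_2  (ok)
  1/3*1/7 + 1/3*5/7 + 1/3*1/7 = 1/3 = pi_3  (ok)

Answer: 1/3 1/3 1/3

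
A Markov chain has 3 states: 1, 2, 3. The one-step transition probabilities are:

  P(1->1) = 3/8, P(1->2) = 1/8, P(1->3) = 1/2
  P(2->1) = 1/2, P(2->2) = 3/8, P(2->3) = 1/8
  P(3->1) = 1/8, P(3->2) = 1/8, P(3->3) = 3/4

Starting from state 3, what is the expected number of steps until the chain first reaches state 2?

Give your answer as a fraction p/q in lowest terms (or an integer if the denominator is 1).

Answer: 8

Derivation:
Let h_i = expected steps to first reach 2 from state i.
Boundary: h_2 = 0.
First-step equations for the other states:
  h_1 = 1 + 3/8*h_1 + 1/8*h_2 + 1/2*h_3
  h_3 = 1 + 1/8*h_1 + 1/8*h_2 + 3/4*h_3

Substituting h_2 = 0 and rearranging gives the linear system (I - Q) h = 1:
  [5/8, -1/2] . (h_1, h_3) = 1
  [-1/8, 1/4] . (h_1, h_3) = 1

Solving yields:
  h_1 = 8
  h_3 = 8

Starting state is 3, so the expected hitting time is h_3 = 8.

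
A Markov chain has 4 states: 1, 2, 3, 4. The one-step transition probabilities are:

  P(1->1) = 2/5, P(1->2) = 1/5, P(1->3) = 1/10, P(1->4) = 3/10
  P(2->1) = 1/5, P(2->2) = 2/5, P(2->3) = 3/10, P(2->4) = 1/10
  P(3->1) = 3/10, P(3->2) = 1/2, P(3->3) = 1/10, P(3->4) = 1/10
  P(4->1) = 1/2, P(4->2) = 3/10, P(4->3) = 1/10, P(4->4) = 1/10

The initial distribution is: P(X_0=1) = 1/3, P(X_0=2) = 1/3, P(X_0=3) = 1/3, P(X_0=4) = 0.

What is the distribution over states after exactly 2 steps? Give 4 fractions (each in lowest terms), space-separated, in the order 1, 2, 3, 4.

Answer: 49/150 17/50 13/75 4/25

Derivation:
Propagating the distribution step by step (d_{t+1} = d_t * P):
d_0 = (1=1/3, 2=1/3, 3=1/3, 4=0)
  d_1[1] = 1/3*2/5 + 1/3*1/5 + 1/3*3/10 + 0*1/2 = 3/10
  d_1[2] = 1/3*1/5 + 1/3*2/5 + 1/3*1/2 + 0*3/10 = 11/30
  d_1[3] = 1/3*1/10 + 1/3*3/10 + 1/3*1/10 + 0*1/10 = 1/6
  d_1[4] = 1/3*3/10 + 1/3*1/10 + 1/3*1/10 + 0*1/10 = 1/6
d_1 = (1=3/10, 2=11/30, 3=1/6, 4=1/6)
  d_2[1] = 3/10*2/5 + 11/30*1/5 + 1/6*3/10 + 1/6*1/2 = 49/150
  d_2[2] = 3/10*1/5 + 11/30*2/5 + 1/6*1/2 + 1/6*3/10 = 17/50
  d_2[3] = 3/10*1/10 + 11/30*3/10 + 1/6*1/10 + 1/6*1/10 = 13/75
  d_2[4] = 3/10*3/10 + 11/30*1/10 + 1/6*1/10 + 1/6*1/10 = 4/25
d_2 = (1=49/150, 2=17/50, 3=13/75, 4=4/25)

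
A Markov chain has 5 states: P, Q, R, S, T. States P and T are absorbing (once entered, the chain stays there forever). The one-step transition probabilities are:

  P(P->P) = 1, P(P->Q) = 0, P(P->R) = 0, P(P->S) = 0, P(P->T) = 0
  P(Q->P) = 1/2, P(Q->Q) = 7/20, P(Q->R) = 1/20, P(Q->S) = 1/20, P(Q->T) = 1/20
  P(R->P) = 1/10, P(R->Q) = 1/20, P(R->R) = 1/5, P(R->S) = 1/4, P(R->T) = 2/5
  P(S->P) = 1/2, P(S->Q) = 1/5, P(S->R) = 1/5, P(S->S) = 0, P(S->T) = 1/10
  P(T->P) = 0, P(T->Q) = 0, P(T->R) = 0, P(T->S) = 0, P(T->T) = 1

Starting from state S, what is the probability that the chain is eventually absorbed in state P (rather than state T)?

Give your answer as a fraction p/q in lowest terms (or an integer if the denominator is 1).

Answer: 477/632

Derivation:
Let a_i = P(absorbed in P | start in state i).
Boundary conditions: a_P = 1, a_T = 0.
For each transient state i, a_i = sum_j P(i->j) * a_j:
  a_Q = 1/2*a_P + 7/20*a_Q + 1/20*a_R + 1/20*a_S + 1/20*a_T
  a_R = 1/10*a_P + 1/20*a_Q + 1/5*a_R + 1/4*a_S + 2/5*a_T
  a_S = 1/2*a_P + 1/5*a_Q + 1/5*a_R + 0*a_S + 1/10*a_T

Substituting a_P = 1 and a_T = 0, rearrange to (I - Q) a = r where r[i] = P(i -> P):
  [13/20, -1/20, -1/20] . (a_Q, a_R, a_S) = 1/2
  [-1/20, 4/5, -1/4] . (a_Q, a_R, a_S) = 1/10
  [-1/5, -1/5, 1] . (a_Q, a_R, a_S) = 1/2

Solving yields:
  a_Q = 543/632
  a_R = 131/316
  a_S = 477/632

Starting state is S, so the absorption probability is a_S = 477/632.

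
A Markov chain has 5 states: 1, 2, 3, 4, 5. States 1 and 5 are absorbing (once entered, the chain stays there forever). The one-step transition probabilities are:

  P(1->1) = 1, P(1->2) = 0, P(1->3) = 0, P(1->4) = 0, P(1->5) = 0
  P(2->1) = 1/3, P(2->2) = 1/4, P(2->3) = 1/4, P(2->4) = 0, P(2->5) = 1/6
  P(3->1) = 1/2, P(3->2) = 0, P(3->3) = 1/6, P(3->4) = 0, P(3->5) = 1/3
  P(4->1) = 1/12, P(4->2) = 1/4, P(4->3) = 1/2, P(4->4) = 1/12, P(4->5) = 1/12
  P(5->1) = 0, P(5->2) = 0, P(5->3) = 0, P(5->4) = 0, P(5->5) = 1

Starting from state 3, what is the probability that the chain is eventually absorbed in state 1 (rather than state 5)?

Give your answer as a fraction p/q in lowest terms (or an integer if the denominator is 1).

Let a_i = P(absorbed in 1 | start in state i).
Boundary conditions: a_1 = 1, a_5 = 0.
For each transient state i, a_i = sum_j P(i->j) * a_j:
  a_2 = 1/3*a_1 + 1/4*a_2 + 1/4*a_3 + 0*a_4 + 1/6*a_5
  a_3 = 1/2*a_1 + 0*a_2 + 1/6*a_3 + 0*a_4 + 1/3*a_5
  a_4 = 1/12*a_1 + 1/4*a_2 + 1/2*a_3 + 1/12*a_4 + 1/12*a_5

Substituting a_1 = 1 and a_5 = 0, rearrange to (I - Q) a = r where r[i] = P(i -> 1):
  [3/4, -1/4, 0] . (a_2, a_3, a_4) = 1/3
  [0, 5/6, 0] . (a_2, a_3, a_4) = 1/2
  [-1/4, -1/2, 11/12] . (a_2, a_3, a_4) = 1/12

Solving yields:
  a_2 = 29/45
  a_3 = 3/5
  a_4 = 98/165

Starting state is 3, so the absorption probability is a_3 = 3/5.

Answer: 3/5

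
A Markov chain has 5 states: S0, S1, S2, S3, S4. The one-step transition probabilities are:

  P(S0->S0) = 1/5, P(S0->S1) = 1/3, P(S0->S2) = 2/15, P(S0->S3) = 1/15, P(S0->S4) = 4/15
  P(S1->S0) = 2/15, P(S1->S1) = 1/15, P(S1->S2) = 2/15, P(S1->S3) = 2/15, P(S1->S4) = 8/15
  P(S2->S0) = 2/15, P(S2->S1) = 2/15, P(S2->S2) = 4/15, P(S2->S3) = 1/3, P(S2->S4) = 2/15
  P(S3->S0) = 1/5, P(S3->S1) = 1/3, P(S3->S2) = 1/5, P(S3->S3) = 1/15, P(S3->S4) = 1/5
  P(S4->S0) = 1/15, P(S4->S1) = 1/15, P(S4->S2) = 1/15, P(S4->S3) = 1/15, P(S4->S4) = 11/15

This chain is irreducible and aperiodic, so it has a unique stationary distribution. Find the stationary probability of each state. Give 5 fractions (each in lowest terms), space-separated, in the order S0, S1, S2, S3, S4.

The stationary distribution satisfies pi = pi * P, i.e.:
  pi_S0 = 1/5*pi_S0 + 2/15*pi_S1 + 2/15*pi_S2 + 1/5*pi_S3 + 1/15*pi_S4
  pi_S1 = 1/3*pi_S0 + 1/15*pi_S1 + 2/15*pi_S2 + 1/3*pi_S3 + 1/15*pi_S4
  pi_S2 = 2/15*pi_S0 + 2/15*pi_S1 + 4/15*pi_S2 + 1/5*pi_S3 + 1/15*pi_S4
  pi_S3 = 1/15*pi_S0 + 2/15*pi_S1 + 1/3*pi_S2 + 1/15*pi_S3 + 1/15*pi_S4
  pi_S4 = 4/15*pi_S0 + 8/15*pi_S1 + 2/15*pi_S2 + 1/5*pi_S3 + 11/15*pi_S4
with normalization: pi_S0 + pi_S1 + pi_S2 + pi_S3 + pi_S4 = 1.

Using the first 4 balance equations plus normalization, the linear system A*pi = b is:
  [-4/5, 2/15, 2/15, 1/5, 1/15] . pi = 0
  [1/3, -14/15, 2/15, 1/3, 1/15] . pi = 0
  [2/15, 2/15, -11/15, 1/5, 1/15] . pi = 0
  [1/15, 2/15, 1/3, -14/15, 1/15] . pi = 0
  [1, 1, 1, 1, 1] . pi = 1

Solving yields:
  pi_S0 = 208/1837
  pi_S1 = 4179/31229
  pi_S2 = 224/1837
  pi_S3 = 3376/31229
  pi_S4 = 16330/31229

Verification (pi * P):
  208/1837*1/5 + 4179/31229*2/15 + 224/1837*2/15 + 3376/31229*1/5 + 16330/31229*1/15 = 208/1837 = pi_S0  (ok)
  208/1837*1/3 + 4179/31229*1/15 + 224/1837*2/15 + 3376/31229*1/3 + 16330/31229*1/15 = 4179/31229 = pi_S1  (ok)
  208/1837*2/15 + 4179/31229*2/15 + 224/1837*4/15 + 3376/31229*1/5 + 16330/31229*1/15 = 224/1837 = pi_S2  (ok)
  208/1837*1/15 + 4179/31229*2/15 + 224/1837*1/3 + 3376/31229*1/15 + 16330/31229*1/15 = 3376/31229 = pi_S3  (ok)
  208/1837*4/15 + 4179/31229*8/15 + 224/1837*2/15 + 3376/31229*1/5 + 16330/31229*11/15 = 16330/31229 = pi_S4  (ok)

Answer: 208/1837 4179/31229 224/1837 3376/31229 16330/31229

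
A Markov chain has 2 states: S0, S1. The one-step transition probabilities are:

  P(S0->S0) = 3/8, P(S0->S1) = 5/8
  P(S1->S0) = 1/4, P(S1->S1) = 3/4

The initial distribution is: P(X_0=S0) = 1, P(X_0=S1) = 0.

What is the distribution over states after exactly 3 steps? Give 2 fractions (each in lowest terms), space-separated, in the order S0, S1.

Propagating the distribution step by step (d_{t+1} = d_t * P):
d_0 = (S0=1, S1=0)
  d_1[S0] = 1*3/8 + 0*1/4 = 3/8
  d_1[S1] = 1*5/8 + 0*3/4 = 5/8
d_1 = (S0=3/8, S1=5/8)
  d_2[S0] = 3/8*3/8 + 5/8*1/4 = 19/64
  d_2[S1] = 3/8*5/8 + 5/8*3/4 = 45/64
d_2 = (S0=19/64, S1=45/64)
  d_3[S0] = 19/64*3/8 + 45/64*1/4 = 147/512
  d_3[S1] = 19/64*5/8 + 45/64*3/4 = 365/512
d_3 = (S0=147/512, S1=365/512)

Answer: 147/512 365/512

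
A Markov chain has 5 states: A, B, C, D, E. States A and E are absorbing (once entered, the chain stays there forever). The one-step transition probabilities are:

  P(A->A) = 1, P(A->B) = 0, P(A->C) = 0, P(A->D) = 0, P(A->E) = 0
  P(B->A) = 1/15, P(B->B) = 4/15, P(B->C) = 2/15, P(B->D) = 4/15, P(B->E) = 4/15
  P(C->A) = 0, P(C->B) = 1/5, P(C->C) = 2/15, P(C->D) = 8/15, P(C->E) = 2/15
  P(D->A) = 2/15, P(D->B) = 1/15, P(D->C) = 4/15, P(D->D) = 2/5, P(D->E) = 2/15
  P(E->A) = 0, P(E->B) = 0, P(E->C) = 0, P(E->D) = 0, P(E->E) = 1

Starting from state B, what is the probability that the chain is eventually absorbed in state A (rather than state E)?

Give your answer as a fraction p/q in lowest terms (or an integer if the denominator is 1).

Let a_i = P(absorbed in A | start in state i).
Boundary conditions: a_A = 1, a_E = 0.
For each transient state i, a_i = sum_j P(i->j) * a_j:
  a_B = 1/15*a_A + 4/15*a_B + 2/15*a_C + 4/15*a_D + 4/15*a_E
  a_C = 0*a_A + 1/5*a_B + 2/15*a_C + 8/15*a_D + 2/15*a_E
  a_D = 2/15*a_A + 1/15*a_B + 4/15*a_C + 2/5*a_D + 2/15*a_E

Substituting a_A = 1 and a_E = 0, rearrange to (I - Q) a = r where r[i] = P(i -> A):
  [11/15, -2/15, -4/15] . (a_B, a_C, a_D) = 1/15
  [-1/5, 13/15, -8/15] . (a_B, a_C, a_D) = 0
  [-1/15, -4/15, 3/5] . (a_B, a_C, a_D) = 2/15

Solving yields:
  a_B = 13/45
  a_C = 47/153
  a_D = 299/765

Starting state is B, so the absorption probability is a_B = 13/45.

Answer: 13/45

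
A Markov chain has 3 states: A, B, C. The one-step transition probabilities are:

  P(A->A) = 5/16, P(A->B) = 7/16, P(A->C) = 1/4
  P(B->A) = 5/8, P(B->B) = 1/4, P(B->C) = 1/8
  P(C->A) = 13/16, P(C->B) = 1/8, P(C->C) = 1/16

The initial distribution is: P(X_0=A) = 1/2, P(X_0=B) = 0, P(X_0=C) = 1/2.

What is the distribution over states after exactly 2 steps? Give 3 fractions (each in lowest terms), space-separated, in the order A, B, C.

Answer: 245/512 43/128 95/512

Derivation:
Propagating the distribution step by step (d_{t+1} = d_t * P):
d_0 = (A=1/2, B=0, C=1/2)
  d_1[A] = 1/2*5/16 + 0*5/8 + 1/2*13/16 = 9/16
  d_1[B] = 1/2*7/16 + 0*1/4 + 1/2*1/8 = 9/32
  d_1[C] = 1/2*1/4 + 0*1/8 + 1/2*1/16 = 5/32
d_1 = (A=9/16, B=9/32, C=5/32)
  d_2[A] = 9/16*5/16 + 9/32*5/8 + 5/32*13/16 = 245/512
  d_2[B] = 9/16*7/16 + 9/32*1/4 + 5/32*1/8 = 43/128
  d_2[C] = 9/16*1/4 + 9/32*1/8 + 5/32*1/16 = 95/512
d_2 = (A=245/512, B=43/128, C=95/512)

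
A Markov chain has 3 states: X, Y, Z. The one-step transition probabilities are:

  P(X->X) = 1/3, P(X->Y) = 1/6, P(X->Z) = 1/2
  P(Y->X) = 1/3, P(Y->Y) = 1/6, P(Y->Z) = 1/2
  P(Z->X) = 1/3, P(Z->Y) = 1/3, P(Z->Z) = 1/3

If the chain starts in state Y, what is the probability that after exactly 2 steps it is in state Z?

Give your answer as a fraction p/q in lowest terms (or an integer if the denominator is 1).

Computing P^2 by repeated multiplication:
P^1 =
  X: [1/3, 1/6, 1/2]
  Y: [1/3, 1/6, 1/2]
  Z: [1/3, 1/3, 1/3]
P^2 =
  X: [1/3, 1/4, 5/12]
  Y: [1/3, 1/4, 5/12]
  Z: [1/3, 2/9, 4/9]

(P^2)[Y -> Z] = 5/12

Answer: 5/12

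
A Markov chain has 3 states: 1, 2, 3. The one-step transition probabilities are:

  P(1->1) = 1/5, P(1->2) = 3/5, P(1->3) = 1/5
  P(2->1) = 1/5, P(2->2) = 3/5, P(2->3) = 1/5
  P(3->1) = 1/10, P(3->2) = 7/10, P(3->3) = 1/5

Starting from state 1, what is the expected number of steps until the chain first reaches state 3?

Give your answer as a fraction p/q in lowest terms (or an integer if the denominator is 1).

Answer: 5

Derivation:
Let h_i = expected steps to first reach 3 from state i.
Boundary: h_3 = 0.
First-step equations for the other states:
  h_1 = 1 + 1/5*h_1 + 3/5*h_2 + 1/5*h_3
  h_2 = 1 + 1/5*h_1 + 3/5*h_2 + 1/5*h_3

Substituting h_3 = 0 and rearranging gives the linear system (I - Q) h = 1:
  [4/5, -3/5] . (h_1, h_2) = 1
  [-1/5, 2/5] . (h_1, h_2) = 1

Solving yields:
  h_1 = 5
  h_2 = 5

Starting state is 1, so the expected hitting time is h_1 = 5.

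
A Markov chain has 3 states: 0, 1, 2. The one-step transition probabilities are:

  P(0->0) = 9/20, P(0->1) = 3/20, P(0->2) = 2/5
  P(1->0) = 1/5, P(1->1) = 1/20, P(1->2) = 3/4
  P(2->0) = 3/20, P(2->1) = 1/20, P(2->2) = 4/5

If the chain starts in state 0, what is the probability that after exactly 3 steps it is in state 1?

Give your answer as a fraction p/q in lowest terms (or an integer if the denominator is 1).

Answer: 317/4000

Derivation:
Computing P^3 by repeated multiplication:
P^1 =
  0: [9/20, 3/20, 2/5]
  1: [1/5, 1/20, 3/4]
  2: [3/20, 1/20, 4/5]
P^2 =
  0: [117/400, 19/200, 49/80]
  1: [17/80, 7/100, 287/400]
  2: [79/400, 13/200, 59/80]
P^3 =
  0: [97/400, 317/4000, 2713/4000]
  1: [869/4000, 57/800, 1423/2000]
  2: [17/80, 279/4000, 2871/4000]

(P^3)[0 -> 1] = 317/4000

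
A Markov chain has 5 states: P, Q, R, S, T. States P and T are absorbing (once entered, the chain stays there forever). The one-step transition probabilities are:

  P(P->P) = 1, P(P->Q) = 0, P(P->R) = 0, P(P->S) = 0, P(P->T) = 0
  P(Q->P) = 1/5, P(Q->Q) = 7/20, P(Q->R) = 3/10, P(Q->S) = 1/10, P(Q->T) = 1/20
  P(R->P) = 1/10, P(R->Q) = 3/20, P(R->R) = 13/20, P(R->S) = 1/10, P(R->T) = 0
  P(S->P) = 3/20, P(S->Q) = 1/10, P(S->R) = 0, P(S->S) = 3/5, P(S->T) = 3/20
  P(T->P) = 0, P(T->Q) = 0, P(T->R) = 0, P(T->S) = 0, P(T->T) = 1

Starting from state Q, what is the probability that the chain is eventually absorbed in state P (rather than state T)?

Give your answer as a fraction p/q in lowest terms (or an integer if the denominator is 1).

Answer: 199/266

Derivation:
Let a_i = P(absorbed in P | start in state i).
Boundary conditions: a_P = 1, a_T = 0.
For each transient state i, a_i = sum_j P(i->j) * a_j:
  a_Q = 1/5*a_P + 7/20*a_Q + 3/10*a_R + 1/10*a_S + 1/20*a_T
  a_R = 1/10*a_P + 3/20*a_Q + 13/20*a_R + 1/10*a_S + 0*a_T
  a_S = 3/20*a_P + 1/10*a_Q + 0*a_R + 3/5*a_S + 3/20*a_T

Substituting a_P = 1 and a_T = 0, rearrange to (I - Q) a = r where r[i] = P(i -> P):
  [13/20, -3/10, -1/10] . (a_Q, a_R, a_S) = 1/5
  [-3/20, 7/20, -1/10] . (a_Q, a_R, a_S) = 1/10
  [-1/10, 0, 2/5] . (a_Q, a_R, a_S) = 3/20

Solving yields:
  a_Q = 199/266
  a_R = 102/133
  a_S = 299/532

Starting state is Q, so the absorption probability is a_Q = 199/266.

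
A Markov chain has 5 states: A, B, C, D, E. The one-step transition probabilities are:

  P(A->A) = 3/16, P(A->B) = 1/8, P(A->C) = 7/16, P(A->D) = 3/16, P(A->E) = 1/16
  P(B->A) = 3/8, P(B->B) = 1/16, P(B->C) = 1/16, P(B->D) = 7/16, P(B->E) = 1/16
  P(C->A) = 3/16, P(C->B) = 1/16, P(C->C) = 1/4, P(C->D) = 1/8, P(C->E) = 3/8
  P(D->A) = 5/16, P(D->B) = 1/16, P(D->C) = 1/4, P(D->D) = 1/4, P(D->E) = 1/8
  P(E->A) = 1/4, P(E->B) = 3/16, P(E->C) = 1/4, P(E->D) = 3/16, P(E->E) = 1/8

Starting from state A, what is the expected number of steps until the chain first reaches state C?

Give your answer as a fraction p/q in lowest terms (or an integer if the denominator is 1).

Answer: 3881/1313

Derivation:
Let h_i = expected steps to first reach C from state i.
Boundary: h_C = 0.
First-step equations for the other states:
  h_A = 1 + 3/16*h_A + 1/8*h_B + 7/16*h_C + 3/16*h_D + 1/16*h_E
  h_B = 1 + 3/8*h_A + 1/16*h_B + 1/16*h_C + 7/16*h_D + 1/16*h_E
  h_D = 1 + 5/16*h_A + 1/16*h_B + 1/4*h_C + 1/4*h_D + 1/8*h_E
  h_E = 1 + 1/4*h_A + 3/16*h_B + 1/4*h_C + 3/16*h_D + 1/8*h_E

Substituting h_C = 0 and rearranging gives the linear system (I - Q) h = 1:
  [13/16, -1/8, -3/16, -1/16] . (h_A, h_B, h_D, h_E) = 1
  [-3/8, 15/16, -7/16, -1/16] . (h_A, h_B, h_D, h_E) = 1
  [-5/16, -1/16, 3/4, -1/8] . (h_A, h_B, h_D, h_E) = 1
  [-1/4, -3/16, -3/16, 7/8] . (h_A, h_B, h_D, h_E) = 1

Solving yields:
  h_A = 3881/1313
  h_B = 5423/1313
  h_D = 4613/1313
  h_E = 4760/1313

Starting state is A, so the expected hitting time is h_A = 3881/1313.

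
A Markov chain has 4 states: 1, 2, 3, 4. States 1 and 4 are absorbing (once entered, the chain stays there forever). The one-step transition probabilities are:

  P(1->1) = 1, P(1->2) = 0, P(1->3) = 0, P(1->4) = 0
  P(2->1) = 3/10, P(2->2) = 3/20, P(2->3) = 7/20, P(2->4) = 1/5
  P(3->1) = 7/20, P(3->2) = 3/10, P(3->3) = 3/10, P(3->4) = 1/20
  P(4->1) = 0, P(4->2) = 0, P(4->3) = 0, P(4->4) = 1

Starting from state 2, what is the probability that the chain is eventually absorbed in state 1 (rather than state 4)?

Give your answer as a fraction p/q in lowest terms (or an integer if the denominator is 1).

Let a_i = P(absorbed in 1 | start in state i).
Boundary conditions: a_1 = 1, a_4 = 0.
For each transient state i, a_i = sum_j P(i->j) * a_j:
  a_2 = 3/10*a_1 + 3/20*a_2 + 7/20*a_3 + 1/5*a_4
  a_3 = 7/20*a_1 + 3/10*a_2 + 3/10*a_3 + 1/20*a_4

Substituting a_1 = 1 and a_4 = 0, rearrange to (I - Q) a = r where r[i] = P(i -> 1):
  [17/20, -7/20] . (a_2, a_3) = 3/10
  [-3/10, 7/10] . (a_2, a_3) = 7/20

Solving yields:
  a_2 = 19/28
  a_3 = 155/196

Starting state is 2, so the absorption probability is a_2 = 19/28.

Answer: 19/28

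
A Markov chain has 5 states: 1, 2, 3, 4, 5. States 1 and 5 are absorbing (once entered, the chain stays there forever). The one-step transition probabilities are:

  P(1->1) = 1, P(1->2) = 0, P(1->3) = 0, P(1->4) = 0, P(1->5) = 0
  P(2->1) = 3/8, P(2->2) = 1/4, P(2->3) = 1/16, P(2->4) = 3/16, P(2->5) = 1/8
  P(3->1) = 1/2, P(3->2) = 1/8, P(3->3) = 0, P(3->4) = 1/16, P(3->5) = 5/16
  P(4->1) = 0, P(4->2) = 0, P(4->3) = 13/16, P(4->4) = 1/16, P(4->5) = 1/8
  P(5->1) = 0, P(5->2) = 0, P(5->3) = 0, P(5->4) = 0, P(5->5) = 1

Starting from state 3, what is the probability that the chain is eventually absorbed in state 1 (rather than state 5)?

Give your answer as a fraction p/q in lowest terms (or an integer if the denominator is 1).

Let a_i = P(absorbed in 1 | start in state i).
Boundary conditions: a_1 = 1, a_5 = 0.
For each transient state i, a_i = sum_j P(i->j) * a_j:
  a_2 = 3/8*a_1 + 1/4*a_2 + 1/16*a_3 + 3/16*a_4 + 1/8*a_5
  a_3 = 1/2*a_1 + 1/8*a_2 + 0*a_3 + 1/16*a_4 + 5/16*a_5
  a_4 = 0*a_1 + 0*a_2 + 13/16*a_3 + 1/16*a_4 + 1/8*a_5

Substituting a_1 = 1 and a_5 = 0, rearrange to (I - Q) a = r where r[i] = P(i -> 1):
  [3/4, -1/16, -3/16] . (a_2, a_3, a_4) = 3/8
  [-1/8, 1, -1/16] . (a_2, a_3, a_4) = 1/2
  [0, -13/16, 15/16] . (a_2, a_3, a_4) = 0

Solving yields:
  a_2 = 299/436
  a_3 = 135/218
  a_4 = 117/218

Starting state is 3, so the absorption probability is a_3 = 135/218.

Answer: 135/218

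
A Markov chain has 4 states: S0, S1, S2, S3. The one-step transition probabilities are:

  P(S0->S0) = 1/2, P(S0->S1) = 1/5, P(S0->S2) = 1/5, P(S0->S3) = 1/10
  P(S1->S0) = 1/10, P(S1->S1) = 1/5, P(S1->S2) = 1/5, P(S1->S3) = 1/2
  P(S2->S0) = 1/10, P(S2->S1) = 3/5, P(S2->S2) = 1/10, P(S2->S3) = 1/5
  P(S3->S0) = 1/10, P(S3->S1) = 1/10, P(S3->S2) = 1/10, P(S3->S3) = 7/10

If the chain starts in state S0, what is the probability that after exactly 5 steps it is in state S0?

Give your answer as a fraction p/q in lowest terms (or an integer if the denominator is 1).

Answer: 219/1250

Derivation:
Computing P^5 by repeated multiplication:
P^1 =
  S0: [1/2, 1/5, 1/5, 1/10]
  S1: [1/10, 1/5, 1/5, 1/2]
  S2: [1/10, 3/5, 1/10, 1/5]
  S3: [1/10, 1/10, 1/10, 7/10]
P^2 =
  S0: [3/10, 27/100, 17/100, 13/50]
  S1: [7/50, 23/100, 13/100, 1/2]
  S2: [7/50, 11/50, 17/100, 47/100]
  S3: [7/50, 17/100, 3/25, 57/100]
P^3 =
  S0: [11/50, 121/500, 157/1000, 381/1000]
  S1: [39/250, 101/500, 137/1000, 101/200]
  S2: [39/250, 221/1000, 17/125, 487/1000]
  S3: [39/250, 191/1000, 131/1000, 261/500]
P^4 =
  S0: [47/250, 2247/10000, 731/5000, 4411/10000]
  S1: [203/1250, 2043/10000, 679/5000, 199/400]
  S2: [203/1250, 2057/10000, 1377/10000, 2471/5000]
  S3: [203/1250, 1001/5000, 1347/10000, 5027/10000]
P^5 =
  S0: [219/1250, 21437/100000, 14127/100000, 11729/25000]
  S1: [1031/6250, 20457/100000, 13667/100000, 2469/5000]
  S2: [1031/6250, 10283/50000, 13681/100000, 49257/100000]
  S3: [1031/6250, 20361/100000, 6813/50000, 49517/100000]

(P^5)[S0 -> S0] = 219/1250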